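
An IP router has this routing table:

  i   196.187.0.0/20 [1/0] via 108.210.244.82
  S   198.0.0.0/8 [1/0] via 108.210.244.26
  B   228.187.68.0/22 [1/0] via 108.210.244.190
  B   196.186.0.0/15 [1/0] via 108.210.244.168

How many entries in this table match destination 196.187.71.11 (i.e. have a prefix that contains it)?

1

Prefixes containing 196.187.71.11:
  196.186.0.0/15 (196.186.0.0 - 196.187.255.255)
Total matching entries: 1.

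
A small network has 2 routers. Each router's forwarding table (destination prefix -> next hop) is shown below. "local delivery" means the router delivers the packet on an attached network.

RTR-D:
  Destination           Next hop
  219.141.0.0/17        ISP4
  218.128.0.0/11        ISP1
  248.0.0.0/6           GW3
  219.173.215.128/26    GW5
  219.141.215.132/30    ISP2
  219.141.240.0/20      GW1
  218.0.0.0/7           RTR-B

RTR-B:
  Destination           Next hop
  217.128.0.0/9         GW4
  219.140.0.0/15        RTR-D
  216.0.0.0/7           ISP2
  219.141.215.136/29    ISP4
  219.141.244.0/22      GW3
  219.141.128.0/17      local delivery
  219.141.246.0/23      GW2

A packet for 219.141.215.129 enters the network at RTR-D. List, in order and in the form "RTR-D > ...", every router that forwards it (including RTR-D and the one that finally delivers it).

RTR-D > RTR-B

At RTR-D: longest match for 219.141.215.129 is 218.0.0.0/7 -> RTR-B
At RTR-B: longest match for 219.141.215.129 is 219.141.128.0/17 -> local delivery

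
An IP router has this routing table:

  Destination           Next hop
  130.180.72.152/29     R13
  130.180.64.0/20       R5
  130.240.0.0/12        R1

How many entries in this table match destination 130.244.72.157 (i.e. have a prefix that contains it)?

1

Prefixes containing 130.244.72.157:
  130.240.0.0/12 (130.240.0.0 - 130.255.255.255)
Total matching entries: 1.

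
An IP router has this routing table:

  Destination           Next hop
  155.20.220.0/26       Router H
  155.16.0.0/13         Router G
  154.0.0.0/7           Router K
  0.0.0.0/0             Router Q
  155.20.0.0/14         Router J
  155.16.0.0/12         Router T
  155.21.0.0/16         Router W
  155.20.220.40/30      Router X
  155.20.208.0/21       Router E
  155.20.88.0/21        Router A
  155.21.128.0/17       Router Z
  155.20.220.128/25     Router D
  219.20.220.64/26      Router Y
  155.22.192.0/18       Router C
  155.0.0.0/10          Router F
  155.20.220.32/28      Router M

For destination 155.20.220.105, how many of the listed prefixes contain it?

6

Prefixes containing 155.20.220.105:
  0.0.0.0/0 (default, matches everything)
  154.0.0.0/7 (154.0.0.0 - 155.255.255.255)
  155.0.0.0/10 (155.0.0.0 - 155.63.255.255)
  155.16.0.0/12 (155.16.0.0 - 155.31.255.255)
  155.16.0.0/13 (155.16.0.0 - 155.23.255.255)
  155.20.0.0/14 (155.20.0.0 - 155.23.255.255)
Total matching entries: 6.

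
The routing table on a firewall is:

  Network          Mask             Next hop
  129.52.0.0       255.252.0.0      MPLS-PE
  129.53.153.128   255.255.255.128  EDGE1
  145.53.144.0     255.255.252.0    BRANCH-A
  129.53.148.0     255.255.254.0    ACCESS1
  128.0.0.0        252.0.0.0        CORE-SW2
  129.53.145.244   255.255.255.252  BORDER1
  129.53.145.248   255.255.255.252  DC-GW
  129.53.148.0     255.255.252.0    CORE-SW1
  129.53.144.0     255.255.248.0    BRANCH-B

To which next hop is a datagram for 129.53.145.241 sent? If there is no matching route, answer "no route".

BRANCH-B

Routes whose prefix contains 129.53.145.241:
  128.0.0.0/6 (128.0.0.0 - 131.255.255.255) -> CORE-SW2
  129.52.0.0/14 (129.52.0.0 - 129.55.255.255) -> MPLS-PE
  129.53.144.0/21 (129.53.144.0 - 129.53.151.255) -> BRANCH-B
More-specific entries that do NOT match:
  129.53.145.244/30 (129.53.145.244 - 129.53.145.247) does not contain 129.53.145.241
  129.53.145.248/30 (129.53.145.248 - 129.53.145.251) does not contain 129.53.145.241
  129.53.153.128/25 (129.53.153.128 - 129.53.153.255) does not contain 129.53.145.241
  129.53.148.0/23 (129.53.148.0 - 129.53.149.255) does not contain 129.53.145.241
  145.53.144.0/22 (145.53.144.0 - 145.53.147.255) does not contain 129.53.145.241
  129.53.148.0/22 (129.53.148.0 - 129.53.151.255) does not contain 129.53.145.241
Longest matching prefix is /21 -> next hop BRANCH-B.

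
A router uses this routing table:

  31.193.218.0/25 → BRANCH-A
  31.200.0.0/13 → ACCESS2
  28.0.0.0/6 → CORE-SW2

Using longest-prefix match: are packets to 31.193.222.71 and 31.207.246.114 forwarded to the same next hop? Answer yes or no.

no

31.193.222.71: longest match 28.0.0.0/6 -> CORE-SW2
31.207.246.114: longest match 31.200.0.0/13 -> ACCESS2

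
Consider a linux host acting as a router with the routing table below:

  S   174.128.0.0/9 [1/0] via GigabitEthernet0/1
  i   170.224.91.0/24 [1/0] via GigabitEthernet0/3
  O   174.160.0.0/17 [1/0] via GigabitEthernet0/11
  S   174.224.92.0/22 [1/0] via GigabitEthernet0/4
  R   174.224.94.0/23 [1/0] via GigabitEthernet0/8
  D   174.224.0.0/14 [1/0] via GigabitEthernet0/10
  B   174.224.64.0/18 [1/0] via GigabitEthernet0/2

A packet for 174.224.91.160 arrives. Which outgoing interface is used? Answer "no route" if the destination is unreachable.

Routes whose prefix contains 174.224.91.160:
  174.128.0.0/9 (174.128.0.0 - 174.255.255.255) -> GigabitEthernet0/1
  174.224.0.0/14 (174.224.0.0 - 174.227.255.255) -> GigabitEthernet0/10
  174.224.64.0/18 (174.224.64.0 - 174.224.127.255) -> GigabitEthernet0/2
More-specific entries that do NOT match:
  170.224.91.0/24 (170.224.91.0 - 170.224.91.255) does not contain 174.224.91.160
  174.224.94.0/23 (174.224.94.0 - 174.224.95.255) does not contain 174.224.91.160
  174.224.92.0/22 (174.224.92.0 - 174.224.95.255) does not contain 174.224.91.160
Longest matching prefix is /18 -> interface GigabitEthernet0/2.

GigabitEthernet0/2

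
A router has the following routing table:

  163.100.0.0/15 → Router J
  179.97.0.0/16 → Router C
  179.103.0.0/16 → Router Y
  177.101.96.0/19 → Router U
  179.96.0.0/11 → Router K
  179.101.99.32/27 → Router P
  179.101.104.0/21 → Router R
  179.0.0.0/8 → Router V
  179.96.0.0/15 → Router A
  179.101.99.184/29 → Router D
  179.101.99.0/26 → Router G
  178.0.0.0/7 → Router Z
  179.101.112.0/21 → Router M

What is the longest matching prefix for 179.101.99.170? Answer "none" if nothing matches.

Entries matching 179.101.99.170:
  178.0.0.0/7 (178.0.0.0 - 179.255.255.255)
  179.0.0.0/8 (179.0.0.0 - 179.255.255.255)
  179.96.0.0/11 (179.96.0.0 - 179.127.255.255)
Most specific is 179.96.0.0/11.

179.96.0.0/11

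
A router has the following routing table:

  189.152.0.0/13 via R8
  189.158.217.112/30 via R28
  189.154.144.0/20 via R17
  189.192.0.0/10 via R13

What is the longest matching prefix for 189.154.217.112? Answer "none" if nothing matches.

189.152.0.0/13

Entries matching 189.154.217.112:
  189.152.0.0/13 (189.152.0.0 - 189.159.255.255)
Most specific is 189.152.0.0/13.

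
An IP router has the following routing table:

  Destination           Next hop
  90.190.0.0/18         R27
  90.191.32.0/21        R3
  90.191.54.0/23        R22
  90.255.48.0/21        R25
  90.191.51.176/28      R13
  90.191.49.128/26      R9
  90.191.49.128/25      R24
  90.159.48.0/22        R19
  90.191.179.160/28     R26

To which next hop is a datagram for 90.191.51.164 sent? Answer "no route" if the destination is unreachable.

No entry's prefix contains 90.191.51.164; there is no default route.

no route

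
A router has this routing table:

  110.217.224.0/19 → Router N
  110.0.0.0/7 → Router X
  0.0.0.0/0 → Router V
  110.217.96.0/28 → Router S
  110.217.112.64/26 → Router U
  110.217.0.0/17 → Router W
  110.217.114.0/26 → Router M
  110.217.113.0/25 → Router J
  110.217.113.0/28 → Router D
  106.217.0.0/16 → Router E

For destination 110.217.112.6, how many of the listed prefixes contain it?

3

Prefixes containing 110.217.112.6:
  0.0.0.0/0 (default, matches everything)
  110.0.0.0/7 (110.0.0.0 - 111.255.255.255)
  110.217.0.0/17 (110.217.0.0 - 110.217.127.255)
Total matching entries: 3.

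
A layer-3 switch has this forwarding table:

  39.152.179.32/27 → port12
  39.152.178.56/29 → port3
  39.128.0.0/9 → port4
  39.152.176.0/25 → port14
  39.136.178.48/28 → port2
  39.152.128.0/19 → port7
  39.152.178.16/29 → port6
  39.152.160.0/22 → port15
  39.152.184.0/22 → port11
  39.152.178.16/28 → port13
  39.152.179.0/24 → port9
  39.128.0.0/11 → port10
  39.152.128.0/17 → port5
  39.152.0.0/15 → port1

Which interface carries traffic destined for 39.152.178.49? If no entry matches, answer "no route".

Routes whose prefix contains 39.152.178.49:
  39.128.0.0/9 (39.128.0.0 - 39.255.255.255) -> port4
  39.128.0.0/11 (39.128.0.0 - 39.159.255.255) -> port10
  39.152.0.0/15 (39.152.0.0 - 39.153.255.255) -> port1
  39.152.128.0/17 (39.152.128.0 - 39.152.255.255) -> port5
More-specific entries that do NOT match:
  39.152.178.56/29 (39.152.178.56 - 39.152.178.63) does not contain 39.152.178.49
  39.152.178.16/29 (39.152.178.16 - 39.152.178.23) does not contain 39.152.178.49
  39.136.178.48/28 (39.136.178.48 - 39.136.178.63) does not contain 39.152.178.49
  39.152.178.16/28 (39.152.178.16 - 39.152.178.31) does not contain 39.152.178.49
  39.152.179.32/27 (39.152.179.32 - 39.152.179.63) does not contain 39.152.178.49
  39.152.176.0/25 (39.152.176.0 - 39.152.176.127) does not contain 39.152.178.49
  39.152.179.0/24 (39.152.179.0 - 39.152.179.255) does not contain 39.152.178.49
  39.152.160.0/22 (39.152.160.0 - 39.152.163.255) does not contain 39.152.178.49
  39.152.184.0/22 (39.152.184.0 - 39.152.187.255) does not contain 39.152.178.49
  39.152.128.0/19 (39.152.128.0 - 39.152.159.255) does not contain 39.152.178.49
Longest matching prefix is /17 -> interface port5.

port5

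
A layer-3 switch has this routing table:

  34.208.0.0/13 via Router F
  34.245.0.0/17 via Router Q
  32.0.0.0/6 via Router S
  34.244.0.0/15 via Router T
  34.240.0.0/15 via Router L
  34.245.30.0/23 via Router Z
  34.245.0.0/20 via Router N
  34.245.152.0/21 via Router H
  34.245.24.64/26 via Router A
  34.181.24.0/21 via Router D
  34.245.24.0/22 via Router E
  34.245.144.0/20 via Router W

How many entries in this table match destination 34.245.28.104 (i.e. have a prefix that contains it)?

Prefixes containing 34.245.28.104:
  32.0.0.0/6 (32.0.0.0 - 35.255.255.255)
  34.244.0.0/15 (34.244.0.0 - 34.245.255.255)
  34.245.0.0/17 (34.245.0.0 - 34.245.127.255)
Total matching entries: 3.

3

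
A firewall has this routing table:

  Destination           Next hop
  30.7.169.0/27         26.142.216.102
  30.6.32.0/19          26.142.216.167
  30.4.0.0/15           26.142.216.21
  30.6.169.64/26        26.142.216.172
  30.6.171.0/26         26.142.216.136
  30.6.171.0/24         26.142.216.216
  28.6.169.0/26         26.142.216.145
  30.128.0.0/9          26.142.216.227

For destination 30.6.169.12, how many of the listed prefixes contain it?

No listed prefix contains 30.6.169.12.
Total matching entries: 0.

0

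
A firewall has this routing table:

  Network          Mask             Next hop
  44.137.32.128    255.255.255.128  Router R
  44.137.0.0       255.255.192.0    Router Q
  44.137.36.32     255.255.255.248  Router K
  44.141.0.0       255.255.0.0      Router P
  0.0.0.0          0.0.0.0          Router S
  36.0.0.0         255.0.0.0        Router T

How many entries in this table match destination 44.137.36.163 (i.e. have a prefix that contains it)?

2

Prefixes containing 44.137.36.163:
  0.0.0.0/0 (default, matches everything)
  44.137.0.0/18 (44.137.0.0 - 44.137.63.255)
Total matching entries: 2.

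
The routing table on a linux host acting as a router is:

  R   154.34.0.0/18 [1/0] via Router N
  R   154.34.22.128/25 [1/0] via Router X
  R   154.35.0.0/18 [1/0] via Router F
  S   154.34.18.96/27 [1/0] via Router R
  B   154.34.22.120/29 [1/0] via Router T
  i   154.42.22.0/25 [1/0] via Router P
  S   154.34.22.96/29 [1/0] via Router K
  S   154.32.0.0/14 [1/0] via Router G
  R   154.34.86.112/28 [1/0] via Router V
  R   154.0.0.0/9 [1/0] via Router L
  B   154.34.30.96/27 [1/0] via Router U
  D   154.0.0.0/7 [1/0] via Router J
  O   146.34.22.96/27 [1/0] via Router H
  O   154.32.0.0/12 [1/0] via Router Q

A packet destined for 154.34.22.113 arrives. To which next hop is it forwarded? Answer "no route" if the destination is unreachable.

Router N

Routes whose prefix contains 154.34.22.113:
  154.0.0.0/7 (154.0.0.0 - 155.255.255.255) -> Router J
  154.0.0.0/9 (154.0.0.0 - 154.127.255.255) -> Router L
  154.32.0.0/12 (154.32.0.0 - 154.47.255.255) -> Router Q
  154.32.0.0/14 (154.32.0.0 - 154.35.255.255) -> Router G
  154.34.0.0/18 (154.34.0.0 - 154.34.63.255) -> Router N
More-specific entries that do NOT match:
  154.34.22.120/29 (154.34.22.120 - 154.34.22.127) does not contain 154.34.22.113
  154.34.22.96/29 (154.34.22.96 - 154.34.22.103) does not contain 154.34.22.113
  154.34.86.112/28 (154.34.86.112 - 154.34.86.127) does not contain 154.34.22.113
  154.34.18.96/27 (154.34.18.96 - 154.34.18.127) does not contain 154.34.22.113
  154.34.30.96/27 (154.34.30.96 - 154.34.30.127) does not contain 154.34.22.113
  146.34.22.96/27 (146.34.22.96 - 146.34.22.127) does not contain 154.34.22.113
  154.34.22.128/25 (154.34.22.128 - 154.34.22.255) does not contain 154.34.22.113
  154.42.22.0/25 (154.42.22.0 - 154.42.22.127) does not contain 154.34.22.113
Longest matching prefix is /18 -> next hop Router N.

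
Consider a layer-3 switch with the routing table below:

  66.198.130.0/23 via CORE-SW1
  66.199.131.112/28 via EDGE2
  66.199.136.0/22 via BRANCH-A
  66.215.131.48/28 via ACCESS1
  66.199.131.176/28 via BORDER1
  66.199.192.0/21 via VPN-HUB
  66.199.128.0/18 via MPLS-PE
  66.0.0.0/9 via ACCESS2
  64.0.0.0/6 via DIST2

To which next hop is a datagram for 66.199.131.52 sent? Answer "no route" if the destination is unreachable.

Routes whose prefix contains 66.199.131.52:
  64.0.0.0/6 (64.0.0.0 - 67.255.255.255) -> DIST2
  66.199.128.0/18 (66.199.128.0 - 66.199.191.255) -> MPLS-PE
More-specific entries that do NOT match:
  66.199.131.112/28 (66.199.131.112 - 66.199.131.127) does not contain 66.199.131.52
  66.215.131.48/28 (66.215.131.48 - 66.215.131.63) does not contain 66.199.131.52
  66.199.131.176/28 (66.199.131.176 - 66.199.131.191) does not contain 66.199.131.52
  66.198.130.0/23 (66.198.130.0 - 66.198.131.255) does not contain 66.199.131.52
  66.199.136.0/22 (66.199.136.0 - 66.199.139.255) does not contain 66.199.131.52
  66.199.192.0/21 (66.199.192.0 - 66.199.199.255) does not contain 66.199.131.52
Longest matching prefix is /18 -> next hop MPLS-PE.

MPLS-PE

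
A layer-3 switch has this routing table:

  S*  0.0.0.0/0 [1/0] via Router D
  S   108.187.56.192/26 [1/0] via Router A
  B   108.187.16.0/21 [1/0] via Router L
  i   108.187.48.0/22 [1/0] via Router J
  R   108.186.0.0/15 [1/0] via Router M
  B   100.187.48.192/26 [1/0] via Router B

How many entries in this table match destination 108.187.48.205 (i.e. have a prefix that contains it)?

3

Prefixes containing 108.187.48.205:
  0.0.0.0/0 (default, matches everything)
  108.186.0.0/15 (108.186.0.0 - 108.187.255.255)
  108.187.48.0/22 (108.187.48.0 - 108.187.51.255)
Total matching entries: 3.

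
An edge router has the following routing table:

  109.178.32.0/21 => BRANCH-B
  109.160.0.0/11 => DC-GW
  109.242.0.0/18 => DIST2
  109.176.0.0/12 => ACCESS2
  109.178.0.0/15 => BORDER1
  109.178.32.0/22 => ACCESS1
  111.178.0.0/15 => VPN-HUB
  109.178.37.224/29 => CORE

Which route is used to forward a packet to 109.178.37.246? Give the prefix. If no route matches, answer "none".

109.178.32.0/21

Entries matching 109.178.37.246:
  109.160.0.0/11 (109.160.0.0 - 109.191.255.255)
  109.176.0.0/12 (109.176.0.0 - 109.191.255.255)
  109.178.0.0/15 (109.178.0.0 - 109.179.255.255)
  109.178.32.0/21 (109.178.32.0 - 109.178.39.255)
Most specific is 109.178.32.0/21.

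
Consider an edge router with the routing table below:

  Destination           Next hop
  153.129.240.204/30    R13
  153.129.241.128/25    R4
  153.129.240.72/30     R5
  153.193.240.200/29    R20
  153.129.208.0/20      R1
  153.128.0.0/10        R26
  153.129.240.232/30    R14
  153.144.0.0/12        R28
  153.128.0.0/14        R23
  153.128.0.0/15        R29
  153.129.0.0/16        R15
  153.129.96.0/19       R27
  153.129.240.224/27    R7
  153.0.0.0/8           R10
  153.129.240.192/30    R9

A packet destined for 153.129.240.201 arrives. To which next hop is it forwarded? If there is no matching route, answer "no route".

Routes whose prefix contains 153.129.240.201:
  153.0.0.0/8 (153.0.0.0 - 153.255.255.255) -> R10
  153.128.0.0/10 (153.128.0.0 - 153.191.255.255) -> R26
  153.128.0.0/14 (153.128.0.0 - 153.131.255.255) -> R23
  153.128.0.0/15 (153.128.0.0 - 153.129.255.255) -> R29
  153.129.0.0/16 (153.129.0.0 - 153.129.255.255) -> R15
More-specific entries that do NOT match:
  153.129.240.204/30 (153.129.240.204 - 153.129.240.207) does not contain 153.129.240.201
  153.129.240.72/30 (153.129.240.72 - 153.129.240.75) does not contain 153.129.240.201
  153.129.240.232/30 (153.129.240.232 - 153.129.240.235) does not contain 153.129.240.201
  153.129.240.192/30 (153.129.240.192 - 153.129.240.195) does not contain 153.129.240.201
  153.193.240.200/29 (153.193.240.200 - 153.193.240.207) does not contain 153.129.240.201
  153.129.240.224/27 (153.129.240.224 - 153.129.240.255) does not contain 153.129.240.201
  153.129.241.128/25 (153.129.241.128 - 153.129.241.255) does not contain 153.129.240.201
  153.129.208.0/20 (153.129.208.0 - 153.129.223.255) does not contain 153.129.240.201
  153.129.96.0/19 (153.129.96.0 - 153.129.127.255) does not contain 153.129.240.201
Longest matching prefix is /16 -> next hop R15.

R15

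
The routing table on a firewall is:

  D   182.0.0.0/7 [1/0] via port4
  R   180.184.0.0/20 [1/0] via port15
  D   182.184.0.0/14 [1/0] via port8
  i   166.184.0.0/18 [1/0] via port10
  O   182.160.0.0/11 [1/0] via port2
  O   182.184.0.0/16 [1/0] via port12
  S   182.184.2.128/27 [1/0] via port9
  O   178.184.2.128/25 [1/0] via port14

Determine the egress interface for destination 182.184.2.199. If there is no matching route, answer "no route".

Routes whose prefix contains 182.184.2.199:
  182.0.0.0/7 (182.0.0.0 - 183.255.255.255) -> port4
  182.160.0.0/11 (182.160.0.0 - 182.191.255.255) -> port2
  182.184.0.0/14 (182.184.0.0 - 182.187.255.255) -> port8
  182.184.0.0/16 (182.184.0.0 - 182.184.255.255) -> port12
More-specific entries that do NOT match:
  182.184.2.128/27 (182.184.2.128 - 182.184.2.159) does not contain 182.184.2.199
  178.184.2.128/25 (178.184.2.128 - 178.184.2.255) does not contain 182.184.2.199
  180.184.0.0/20 (180.184.0.0 - 180.184.15.255) does not contain 182.184.2.199
  166.184.0.0/18 (166.184.0.0 - 166.184.63.255) does not contain 182.184.2.199
Longest matching prefix is /16 -> interface port12.

port12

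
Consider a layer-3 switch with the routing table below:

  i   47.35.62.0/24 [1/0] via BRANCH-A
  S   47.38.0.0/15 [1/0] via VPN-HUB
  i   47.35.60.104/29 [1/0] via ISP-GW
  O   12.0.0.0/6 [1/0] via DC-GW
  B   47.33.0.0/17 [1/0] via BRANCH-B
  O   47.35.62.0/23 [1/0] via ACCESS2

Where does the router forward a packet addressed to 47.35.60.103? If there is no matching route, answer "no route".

No entry's prefix contains 47.35.60.103; there is no default route.

no route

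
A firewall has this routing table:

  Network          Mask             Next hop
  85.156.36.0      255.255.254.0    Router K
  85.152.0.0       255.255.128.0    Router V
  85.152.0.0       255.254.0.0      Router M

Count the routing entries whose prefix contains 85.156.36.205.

1

Prefixes containing 85.156.36.205:
  85.156.36.0/23 (85.156.36.0 - 85.156.37.255)
Total matching entries: 1.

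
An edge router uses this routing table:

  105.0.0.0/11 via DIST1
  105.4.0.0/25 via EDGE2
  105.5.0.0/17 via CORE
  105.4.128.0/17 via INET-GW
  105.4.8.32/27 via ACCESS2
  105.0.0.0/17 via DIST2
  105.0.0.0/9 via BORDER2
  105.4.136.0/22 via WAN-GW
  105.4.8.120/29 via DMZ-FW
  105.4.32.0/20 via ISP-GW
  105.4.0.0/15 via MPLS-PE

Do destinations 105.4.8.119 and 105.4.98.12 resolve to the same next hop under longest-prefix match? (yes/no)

yes

105.4.8.119: longest match 105.4.0.0/15 -> MPLS-PE
105.4.98.12: longest match 105.4.0.0/15 -> MPLS-PE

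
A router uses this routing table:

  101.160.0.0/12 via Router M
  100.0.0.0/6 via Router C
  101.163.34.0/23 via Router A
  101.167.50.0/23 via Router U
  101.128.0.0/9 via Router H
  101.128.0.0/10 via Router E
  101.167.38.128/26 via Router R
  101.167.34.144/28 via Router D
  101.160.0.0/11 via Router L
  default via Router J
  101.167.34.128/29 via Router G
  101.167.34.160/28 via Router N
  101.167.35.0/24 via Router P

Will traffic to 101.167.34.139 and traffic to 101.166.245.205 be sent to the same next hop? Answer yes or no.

yes

101.167.34.139: longest match 101.160.0.0/12 -> Router M
101.166.245.205: longest match 101.160.0.0/12 -> Router M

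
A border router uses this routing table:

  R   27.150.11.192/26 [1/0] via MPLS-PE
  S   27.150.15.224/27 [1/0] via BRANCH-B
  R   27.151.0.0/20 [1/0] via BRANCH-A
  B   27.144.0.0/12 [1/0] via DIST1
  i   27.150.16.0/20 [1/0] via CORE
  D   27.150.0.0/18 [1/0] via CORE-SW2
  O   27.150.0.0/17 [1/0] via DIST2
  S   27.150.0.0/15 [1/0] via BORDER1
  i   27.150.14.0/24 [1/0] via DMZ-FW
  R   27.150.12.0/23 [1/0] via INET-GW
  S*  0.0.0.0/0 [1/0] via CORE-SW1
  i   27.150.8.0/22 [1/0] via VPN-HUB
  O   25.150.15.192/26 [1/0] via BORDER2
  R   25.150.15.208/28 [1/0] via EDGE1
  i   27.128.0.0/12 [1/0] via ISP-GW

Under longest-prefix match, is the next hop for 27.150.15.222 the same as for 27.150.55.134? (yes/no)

27.150.15.222: longest match 27.150.0.0/18 -> CORE-SW2
27.150.55.134: longest match 27.150.0.0/18 -> CORE-SW2

yes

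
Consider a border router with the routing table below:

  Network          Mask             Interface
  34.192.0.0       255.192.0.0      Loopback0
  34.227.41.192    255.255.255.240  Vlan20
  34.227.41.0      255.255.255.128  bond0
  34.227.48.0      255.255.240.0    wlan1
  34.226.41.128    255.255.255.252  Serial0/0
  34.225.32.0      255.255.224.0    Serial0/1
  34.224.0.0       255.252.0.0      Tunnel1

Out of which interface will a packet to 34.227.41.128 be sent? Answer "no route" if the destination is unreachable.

Routes whose prefix contains 34.227.41.128:
  34.192.0.0/10 (34.192.0.0 - 34.255.255.255) -> Loopback0
  34.224.0.0/14 (34.224.0.0 - 34.227.255.255) -> Tunnel1
More-specific entries that do NOT match:
  34.226.41.128/30 (34.226.41.128 - 34.226.41.131) does not contain 34.227.41.128
  34.227.41.192/28 (34.227.41.192 - 34.227.41.207) does not contain 34.227.41.128
  34.227.41.0/25 (34.227.41.0 - 34.227.41.127) does not contain 34.227.41.128
  34.227.48.0/20 (34.227.48.0 - 34.227.63.255) does not contain 34.227.41.128
  34.225.32.0/19 (34.225.32.0 - 34.225.63.255) does not contain 34.227.41.128
Longest matching prefix is /14 -> interface Tunnel1.

Tunnel1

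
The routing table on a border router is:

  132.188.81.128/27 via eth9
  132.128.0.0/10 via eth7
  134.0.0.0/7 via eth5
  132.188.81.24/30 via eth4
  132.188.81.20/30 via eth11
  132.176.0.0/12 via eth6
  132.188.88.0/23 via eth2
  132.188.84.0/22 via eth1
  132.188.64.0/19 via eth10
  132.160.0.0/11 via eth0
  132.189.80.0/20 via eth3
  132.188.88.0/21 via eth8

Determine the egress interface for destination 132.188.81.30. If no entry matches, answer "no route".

Routes whose prefix contains 132.188.81.30:
  132.128.0.0/10 (132.128.0.0 - 132.191.255.255) -> eth7
  132.160.0.0/11 (132.160.0.0 - 132.191.255.255) -> eth0
  132.176.0.0/12 (132.176.0.0 - 132.191.255.255) -> eth6
  132.188.64.0/19 (132.188.64.0 - 132.188.95.255) -> eth10
More-specific entries that do NOT match:
  132.188.81.24/30 (132.188.81.24 - 132.188.81.27) does not contain 132.188.81.30
  132.188.81.20/30 (132.188.81.20 - 132.188.81.23) does not contain 132.188.81.30
  132.188.81.128/27 (132.188.81.128 - 132.188.81.159) does not contain 132.188.81.30
  132.188.88.0/23 (132.188.88.0 - 132.188.89.255) does not contain 132.188.81.30
  132.188.84.0/22 (132.188.84.0 - 132.188.87.255) does not contain 132.188.81.30
  132.188.88.0/21 (132.188.88.0 - 132.188.95.255) does not contain 132.188.81.30
  132.189.80.0/20 (132.189.80.0 - 132.189.95.255) does not contain 132.188.81.30
Longest matching prefix is /19 -> interface eth10.

eth10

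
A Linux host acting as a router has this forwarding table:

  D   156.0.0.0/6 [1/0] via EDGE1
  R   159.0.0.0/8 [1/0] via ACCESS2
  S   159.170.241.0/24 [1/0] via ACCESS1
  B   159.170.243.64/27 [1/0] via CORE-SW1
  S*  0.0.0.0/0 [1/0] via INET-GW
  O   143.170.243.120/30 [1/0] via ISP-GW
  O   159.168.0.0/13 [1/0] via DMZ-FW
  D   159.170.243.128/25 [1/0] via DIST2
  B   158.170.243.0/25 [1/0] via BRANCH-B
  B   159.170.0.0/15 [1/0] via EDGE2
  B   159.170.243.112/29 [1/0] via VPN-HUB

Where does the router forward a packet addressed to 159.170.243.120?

Routes whose prefix contains 159.170.243.120:
  0.0.0.0/0 (default, matches everything) -> INET-GW
  156.0.0.0/6 (156.0.0.0 - 159.255.255.255) -> EDGE1
  159.0.0.0/8 (159.0.0.0 - 159.255.255.255) -> ACCESS2
  159.168.0.0/13 (159.168.0.0 - 159.175.255.255) -> DMZ-FW
  159.170.0.0/15 (159.170.0.0 - 159.171.255.255) -> EDGE2
More-specific entries that do NOT match:
  143.170.243.120/30 (143.170.243.120 - 143.170.243.123) does not contain 159.170.243.120
  159.170.243.112/29 (159.170.243.112 - 159.170.243.119) does not contain 159.170.243.120
  159.170.243.64/27 (159.170.243.64 - 159.170.243.95) does not contain 159.170.243.120
  159.170.243.128/25 (159.170.243.128 - 159.170.243.255) does not contain 159.170.243.120
  158.170.243.0/25 (158.170.243.0 - 158.170.243.127) does not contain 159.170.243.120
  159.170.241.0/24 (159.170.241.0 - 159.170.241.255) does not contain 159.170.243.120
Longest matching prefix is /15 -> next hop EDGE2.

EDGE2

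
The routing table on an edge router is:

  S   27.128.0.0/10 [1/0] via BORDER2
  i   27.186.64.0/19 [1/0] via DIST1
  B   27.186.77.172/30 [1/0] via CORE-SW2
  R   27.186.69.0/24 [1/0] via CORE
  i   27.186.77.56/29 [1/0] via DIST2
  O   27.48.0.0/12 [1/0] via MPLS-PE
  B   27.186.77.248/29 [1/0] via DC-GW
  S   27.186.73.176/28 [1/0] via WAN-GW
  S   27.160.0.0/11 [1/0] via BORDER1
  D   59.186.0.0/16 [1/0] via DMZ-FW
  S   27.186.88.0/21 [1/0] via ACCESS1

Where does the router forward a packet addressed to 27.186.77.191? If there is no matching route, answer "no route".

Routes whose prefix contains 27.186.77.191:
  27.128.0.0/10 (27.128.0.0 - 27.191.255.255) -> BORDER2
  27.160.0.0/11 (27.160.0.0 - 27.191.255.255) -> BORDER1
  27.186.64.0/19 (27.186.64.0 - 27.186.95.255) -> DIST1
More-specific entries that do NOT match:
  27.186.77.172/30 (27.186.77.172 - 27.186.77.175) does not contain 27.186.77.191
  27.186.77.56/29 (27.186.77.56 - 27.186.77.63) does not contain 27.186.77.191
  27.186.77.248/29 (27.186.77.248 - 27.186.77.255) does not contain 27.186.77.191
  27.186.73.176/28 (27.186.73.176 - 27.186.73.191) does not contain 27.186.77.191
  27.186.69.0/24 (27.186.69.0 - 27.186.69.255) does not contain 27.186.77.191
  27.186.88.0/21 (27.186.88.0 - 27.186.95.255) does not contain 27.186.77.191
Longest matching prefix is /19 -> next hop DIST1.

DIST1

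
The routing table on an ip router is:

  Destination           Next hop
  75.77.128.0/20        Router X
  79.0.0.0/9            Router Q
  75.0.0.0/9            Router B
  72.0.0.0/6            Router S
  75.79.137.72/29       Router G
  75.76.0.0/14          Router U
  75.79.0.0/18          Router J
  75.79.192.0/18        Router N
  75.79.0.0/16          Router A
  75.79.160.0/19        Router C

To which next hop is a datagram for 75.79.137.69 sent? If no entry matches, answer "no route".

Router A

Routes whose prefix contains 75.79.137.69:
  72.0.0.0/6 (72.0.0.0 - 75.255.255.255) -> Router S
  75.0.0.0/9 (75.0.0.0 - 75.127.255.255) -> Router B
  75.76.0.0/14 (75.76.0.0 - 75.79.255.255) -> Router U
  75.79.0.0/16 (75.79.0.0 - 75.79.255.255) -> Router A
More-specific entries that do NOT match:
  75.79.137.72/29 (75.79.137.72 - 75.79.137.79) does not contain 75.79.137.69
  75.77.128.0/20 (75.77.128.0 - 75.77.143.255) does not contain 75.79.137.69
  75.79.160.0/19 (75.79.160.0 - 75.79.191.255) does not contain 75.79.137.69
  75.79.0.0/18 (75.79.0.0 - 75.79.63.255) does not contain 75.79.137.69
  75.79.192.0/18 (75.79.192.0 - 75.79.255.255) does not contain 75.79.137.69
Longest matching prefix is /16 -> next hop Router A.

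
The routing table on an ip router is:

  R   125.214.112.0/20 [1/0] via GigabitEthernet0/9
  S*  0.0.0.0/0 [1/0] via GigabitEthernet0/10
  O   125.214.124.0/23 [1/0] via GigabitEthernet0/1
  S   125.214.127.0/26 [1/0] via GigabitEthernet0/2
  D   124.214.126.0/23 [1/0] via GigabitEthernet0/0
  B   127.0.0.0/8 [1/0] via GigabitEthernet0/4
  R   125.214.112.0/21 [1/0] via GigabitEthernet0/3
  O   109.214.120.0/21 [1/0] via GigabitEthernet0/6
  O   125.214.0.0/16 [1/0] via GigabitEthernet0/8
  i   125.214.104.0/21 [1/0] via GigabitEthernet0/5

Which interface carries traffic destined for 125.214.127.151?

Routes whose prefix contains 125.214.127.151:
  0.0.0.0/0 (default, matches everything) -> GigabitEthernet0/10
  125.214.0.0/16 (125.214.0.0 - 125.214.255.255) -> GigabitEthernet0/8
  125.214.112.0/20 (125.214.112.0 - 125.214.127.255) -> GigabitEthernet0/9
More-specific entries that do NOT match:
  125.214.127.0/26 (125.214.127.0 - 125.214.127.63) does not contain 125.214.127.151
  125.214.124.0/23 (125.214.124.0 - 125.214.125.255) does not contain 125.214.127.151
  124.214.126.0/23 (124.214.126.0 - 124.214.127.255) does not contain 125.214.127.151
  125.214.112.0/21 (125.214.112.0 - 125.214.119.255) does not contain 125.214.127.151
  109.214.120.0/21 (109.214.120.0 - 109.214.127.255) does not contain 125.214.127.151
  125.214.104.0/21 (125.214.104.0 - 125.214.111.255) does not contain 125.214.127.151
Longest matching prefix is /20 -> interface GigabitEthernet0/9.

GigabitEthernet0/9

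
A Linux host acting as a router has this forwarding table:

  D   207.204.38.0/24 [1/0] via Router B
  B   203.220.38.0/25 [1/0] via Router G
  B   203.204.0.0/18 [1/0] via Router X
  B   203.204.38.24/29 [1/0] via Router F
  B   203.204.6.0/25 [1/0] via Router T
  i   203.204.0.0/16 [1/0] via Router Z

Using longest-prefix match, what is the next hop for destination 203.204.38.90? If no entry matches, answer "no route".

Routes whose prefix contains 203.204.38.90:
  203.204.0.0/16 (203.204.0.0 - 203.204.255.255) -> Router Z
  203.204.0.0/18 (203.204.0.0 - 203.204.63.255) -> Router X
More-specific entries that do NOT match:
  203.204.38.24/29 (203.204.38.24 - 203.204.38.31) does not contain 203.204.38.90
  203.220.38.0/25 (203.220.38.0 - 203.220.38.127) does not contain 203.204.38.90
  203.204.6.0/25 (203.204.6.0 - 203.204.6.127) does not contain 203.204.38.90
  207.204.38.0/24 (207.204.38.0 - 207.204.38.255) does not contain 203.204.38.90
Longest matching prefix is /18 -> next hop Router X.

Router X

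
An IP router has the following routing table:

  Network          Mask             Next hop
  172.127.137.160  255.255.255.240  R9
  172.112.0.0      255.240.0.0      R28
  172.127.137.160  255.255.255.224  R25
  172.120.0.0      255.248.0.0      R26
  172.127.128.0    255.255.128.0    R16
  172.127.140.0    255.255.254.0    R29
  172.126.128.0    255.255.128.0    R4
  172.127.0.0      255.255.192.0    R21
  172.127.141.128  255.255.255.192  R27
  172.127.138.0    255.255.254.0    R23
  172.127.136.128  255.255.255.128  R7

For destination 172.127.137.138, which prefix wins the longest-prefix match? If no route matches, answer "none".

Entries matching 172.127.137.138:
  172.112.0.0/12 (172.112.0.0 - 172.127.255.255)
  172.120.0.0/13 (172.120.0.0 - 172.127.255.255)
  172.127.128.0/17 (172.127.128.0 - 172.127.255.255)
Most specific is 172.127.128.0/17.

172.127.128.0/17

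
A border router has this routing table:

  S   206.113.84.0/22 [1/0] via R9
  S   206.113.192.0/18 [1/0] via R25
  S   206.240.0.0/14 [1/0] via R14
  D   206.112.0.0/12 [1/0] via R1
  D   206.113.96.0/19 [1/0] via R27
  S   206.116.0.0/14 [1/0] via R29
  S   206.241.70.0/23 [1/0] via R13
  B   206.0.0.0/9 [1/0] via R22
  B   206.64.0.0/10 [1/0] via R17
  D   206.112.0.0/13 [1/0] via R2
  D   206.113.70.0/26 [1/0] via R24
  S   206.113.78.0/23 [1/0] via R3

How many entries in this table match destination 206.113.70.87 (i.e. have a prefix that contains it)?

Prefixes containing 206.113.70.87:
  206.0.0.0/9 (206.0.0.0 - 206.127.255.255)
  206.64.0.0/10 (206.64.0.0 - 206.127.255.255)
  206.112.0.0/12 (206.112.0.0 - 206.127.255.255)
  206.112.0.0/13 (206.112.0.0 - 206.119.255.255)
Total matching entries: 4.

4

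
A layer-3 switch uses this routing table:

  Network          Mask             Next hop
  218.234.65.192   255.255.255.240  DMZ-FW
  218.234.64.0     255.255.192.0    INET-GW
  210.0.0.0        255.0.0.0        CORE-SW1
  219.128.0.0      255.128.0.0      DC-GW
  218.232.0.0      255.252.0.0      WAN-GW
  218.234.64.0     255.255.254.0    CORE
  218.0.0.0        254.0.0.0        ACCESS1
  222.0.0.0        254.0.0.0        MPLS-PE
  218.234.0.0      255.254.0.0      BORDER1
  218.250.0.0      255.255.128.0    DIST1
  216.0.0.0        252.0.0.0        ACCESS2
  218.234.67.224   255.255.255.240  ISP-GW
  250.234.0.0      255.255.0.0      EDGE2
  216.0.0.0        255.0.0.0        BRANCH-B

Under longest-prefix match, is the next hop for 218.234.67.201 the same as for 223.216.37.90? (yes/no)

no

218.234.67.201: longest match 218.234.64.0/18 -> INET-GW
223.216.37.90: longest match 222.0.0.0/7 -> MPLS-PE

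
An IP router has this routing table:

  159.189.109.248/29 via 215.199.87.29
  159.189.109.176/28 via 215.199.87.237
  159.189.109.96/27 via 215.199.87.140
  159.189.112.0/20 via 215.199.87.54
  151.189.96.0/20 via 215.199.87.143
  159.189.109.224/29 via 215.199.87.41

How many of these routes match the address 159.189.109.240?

No listed prefix contains 159.189.109.240.
Total matching entries: 0.

0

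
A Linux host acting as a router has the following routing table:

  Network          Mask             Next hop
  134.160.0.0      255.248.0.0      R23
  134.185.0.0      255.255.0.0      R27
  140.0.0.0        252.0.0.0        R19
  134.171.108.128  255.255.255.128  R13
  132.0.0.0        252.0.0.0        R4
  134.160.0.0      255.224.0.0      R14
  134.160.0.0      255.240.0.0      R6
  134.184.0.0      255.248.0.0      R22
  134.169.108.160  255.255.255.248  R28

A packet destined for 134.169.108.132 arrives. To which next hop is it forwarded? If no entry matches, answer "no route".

Routes whose prefix contains 134.169.108.132:
  132.0.0.0/6 (132.0.0.0 - 135.255.255.255) -> R4
  134.160.0.0/11 (134.160.0.0 - 134.191.255.255) -> R14
  134.160.0.0/12 (134.160.0.0 - 134.175.255.255) -> R6
More-specific entries that do NOT match:
  134.169.108.160/29 (134.169.108.160 - 134.169.108.167) does not contain 134.169.108.132
  134.171.108.128/25 (134.171.108.128 - 134.171.108.255) does not contain 134.169.108.132
  134.185.0.0/16 (134.185.0.0 - 134.185.255.255) does not contain 134.169.108.132
  134.160.0.0/13 (134.160.0.0 - 134.167.255.255) does not contain 134.169.108.132
  134.184.0.0/13 (134.184.0.0 - 134.191.255.255) does not contain 134.169.108.132
Longest matching prefix is /12 -> next hop R6.

R6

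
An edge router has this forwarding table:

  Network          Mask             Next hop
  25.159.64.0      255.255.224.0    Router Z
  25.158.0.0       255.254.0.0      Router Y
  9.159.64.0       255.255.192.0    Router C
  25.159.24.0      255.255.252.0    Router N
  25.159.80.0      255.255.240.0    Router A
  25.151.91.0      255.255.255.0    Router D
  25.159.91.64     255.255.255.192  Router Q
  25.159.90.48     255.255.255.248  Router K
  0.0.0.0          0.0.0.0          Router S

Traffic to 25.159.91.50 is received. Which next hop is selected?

Routes whose prefix contains 25.159.91.50:
  0.0.0.0/0 (default, matches everything) -> Router S
  25.158.0.0/15 (25.158.0.0 - 25.159.255.255) -> Router Y
  25.159.64.0/19 (25.159.64.0 - 25.159.95.255) -> Router Z
  25.159.80.0/20 (25.159.80.0 - 25.159.95.255) -> Router A
More-specific entries that do NOT match:
  25.159.90.48/29 (25.159.90.48 - 25.159.90.55) does not contain 25.159.91.50
  25.159.91.64/26 (25.159.91.64 - 25.159.91.127) does not contain 25.159.91.50
  25.151.91.0/24 (25.151.91.0 - 25.151.91.255) does not contain 25.159.91.50
  25.159.24.0/22 (25.159.24.0 - 25.159.27.255) does not contain 25.159.91.50
Longest matching prefix is /20 -> next hop Router A.

Router A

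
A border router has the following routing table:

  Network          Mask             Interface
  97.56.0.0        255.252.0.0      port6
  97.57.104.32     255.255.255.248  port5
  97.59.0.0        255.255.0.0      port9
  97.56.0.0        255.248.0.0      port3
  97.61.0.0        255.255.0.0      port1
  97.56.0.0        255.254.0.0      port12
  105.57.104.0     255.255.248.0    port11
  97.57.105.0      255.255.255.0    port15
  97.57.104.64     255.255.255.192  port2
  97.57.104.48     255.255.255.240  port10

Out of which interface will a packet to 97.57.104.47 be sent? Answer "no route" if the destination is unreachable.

port12

Routes whose prefix contains 97.57.104.47:
  97.56.0.0/13 (97.56.0.0 - 97.63.255.255) -> port3
  97.56.0.0/14 (97.56.0.0 - 97.59.255.255) -> port6
  97.56.0.0/15 (97.56.0.0 - 97.57.255.255) -> port12
More-specific entries that do NOT match:
  97.57.104.32/29 (97.57.104.32 - 97.57.104.39) does not contain 97.57.104.47
  97.57.104.48/28 (97.57.104.48 - 97.57.104.63) does not contain 97.57.104.47
  97.57.104.64/26 (97.57.104.64 - 97.57.104.127) does not contain 97.57.104.47
  97.57.105.0/24 (97.57.105.0 - 97.57.105.255) does not contain 97.57.104.47
  105.57.104.0/21 (105.57.104.0 - 105.57.111.255) does not contain 97.57.104.47
  97.59.0.0/16 (97.59.0.0 - 97.59.255.255) does not contain 97.57.104.47
  97.61.0.0/16 (97.61.0.0 - 97.61.255.255) does not contain 97.57.104.47
Longest matching prefix is /15 -> interface port12.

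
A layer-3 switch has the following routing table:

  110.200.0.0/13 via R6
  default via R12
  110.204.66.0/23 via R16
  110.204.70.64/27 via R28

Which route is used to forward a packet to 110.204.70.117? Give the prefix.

110.200.0.0/13

Entries matching 110.204.70.117:
  0.0.0.0/0 (default, matches everything)
  110.200.0.0/13 (110.200.0.0 - 110.207.255.255)
Most specific is 110.200.0.0/13.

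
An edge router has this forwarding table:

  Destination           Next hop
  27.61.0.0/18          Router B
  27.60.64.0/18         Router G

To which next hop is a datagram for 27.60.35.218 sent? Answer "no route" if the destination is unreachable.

no route

No entry's prefix contains 27.60.35.218; there is no default route.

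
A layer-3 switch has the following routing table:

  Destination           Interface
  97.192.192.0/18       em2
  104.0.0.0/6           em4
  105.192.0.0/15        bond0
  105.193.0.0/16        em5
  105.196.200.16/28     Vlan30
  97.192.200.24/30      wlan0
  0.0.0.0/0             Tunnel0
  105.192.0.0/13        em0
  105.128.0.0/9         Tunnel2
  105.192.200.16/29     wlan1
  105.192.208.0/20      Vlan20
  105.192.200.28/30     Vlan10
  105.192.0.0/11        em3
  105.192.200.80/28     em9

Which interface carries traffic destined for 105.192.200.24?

bond0

Routes whose prefix contains 105.192.200.24:
  0.0.0.0/0 (default, matches everything) -> Tunnel0
  104.0.0.0/6 (104.0.0.0 - 107.255.255.255) -> em4
  105.128.0.0/9 (105.128.0.0 - 105.255.255.255) -> Tunnel2
  105.192.0.0/11 (105.192.0.0 - 105.223.255.255) -> em3
  105.192.0.0/13 (105.192.0.0 - 105.199.255.255) -> em0
  105.192.0.0/15 (105.192.0.0 - 105.193.255.255) -> bond0
More-specific entries that do NOT match:
  97.192.200.24/30 (97.192.200.24 - 97.192.200.27) does not contain 105.192.200.24
  105.192.200.28/30 (105.192.200.28 - 105.192.200.31) does not contain 105.192.200.24
  105.192.200.16/29 (105.192.200.16 - 105.192.200.23) does not contain 105.192.200.24
  105.196.200.16/28 (105.196.200.16 - 105.196.200.31) does not contain 105.192.200.24
  105.192.200.80/28 (105.192.200.80 - 105.192.200.95) does not contain 105.192.200.24
  105.192.208.0/20 (105.192.208.0 - 105.192.223.255) does not contain 105.192.200.24
  97.192.192.0/18 (97.192.192.0 - 97.192.255.255) does not contain 105.192.200.24
  105.193.0.0/16 (105.193.0.0 - 105.193.255.255) does not contain 105.192.200.24
Longest matching prefix is /15 -> interface bond0.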